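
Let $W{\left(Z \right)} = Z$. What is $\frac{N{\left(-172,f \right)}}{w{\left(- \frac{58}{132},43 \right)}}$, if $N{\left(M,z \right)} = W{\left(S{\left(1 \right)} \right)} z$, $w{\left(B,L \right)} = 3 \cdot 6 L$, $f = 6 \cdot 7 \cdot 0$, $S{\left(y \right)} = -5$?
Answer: $0$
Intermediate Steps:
$f = 0$ ($f = 42 \cdot 0 = 0$)
$w{\left(B,L \right)} = 18 L$
$N{\left(M,z \right)} = - 5 z$
$\frac{N{\left(-172,f \right)}}{w{\left(- \frac{58}{132},43 \right)}} = \frac{\left(-5\right) 0}{18 \cdot 43} = \frac{0}{774} = 0 \cdot \frac{1}{774} = 0$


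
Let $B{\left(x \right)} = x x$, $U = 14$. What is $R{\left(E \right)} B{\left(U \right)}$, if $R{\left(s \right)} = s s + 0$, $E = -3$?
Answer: $1764$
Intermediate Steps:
$B{\left(x \right)} = x^{2}$
$R{\left(s \right)} = s^{2}$ ($R{\left(s \right)} = s^{2} + 0 = s^{2}$)
$R{\left(E \right)} B{\left(U \right)} = \left(-3\right)^{2} \cdot 14^{2} = 9 \cdot 196 = 1764$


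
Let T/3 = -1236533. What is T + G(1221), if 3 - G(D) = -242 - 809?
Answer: -3708545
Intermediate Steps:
T = -3709599 (T = 3*(-1236533) = -3709599)
G(D) = 1054 (G(D) = 3 - (-242 - 809) = 3 - 1*(-1051) = 3 + 1051 = 1054)
T + G(1221) = -3709599 + 1054 = -3708545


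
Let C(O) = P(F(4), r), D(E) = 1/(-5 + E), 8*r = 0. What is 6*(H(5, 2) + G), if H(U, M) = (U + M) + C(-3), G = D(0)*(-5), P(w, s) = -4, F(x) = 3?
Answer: 24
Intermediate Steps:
r = 0 (r = (⅛)*0 = 0)
C(O) = -4
G = 1 (G = -5/(-5 + 0) = -5/(-5) = -⅕*(-5) = 1)
H(U, M) = -4 + M + U (H(U, M) = (U + M) - 4 = (M + U) - 4 = -4 + M + U)
6*(H(5, 2) + G) = 6*((-4 + 2 + 5) + 1) = 6*(3 + 1) = 6*4 = 24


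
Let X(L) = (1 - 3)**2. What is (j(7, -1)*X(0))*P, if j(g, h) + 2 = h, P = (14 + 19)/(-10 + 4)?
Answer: 66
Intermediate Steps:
P = -11/2 (P = 33/(-6) = 33*(-1/6) = -11/2 ≈ -5.5000)
j(g, h) = -2 + h
X(L) = 4 (X(L) = (-2)**2 = 4)
(j(7, -1)*X(0))*P = ((-2 - 1)*4)*(-11/2) = -3*4*(-11/2) = -12*(-11/2) = 66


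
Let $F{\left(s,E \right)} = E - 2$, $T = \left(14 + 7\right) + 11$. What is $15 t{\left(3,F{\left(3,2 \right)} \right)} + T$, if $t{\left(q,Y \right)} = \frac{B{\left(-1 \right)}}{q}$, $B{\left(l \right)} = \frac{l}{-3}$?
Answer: $\frac{101}{3} \approx 33.667$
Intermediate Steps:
$B{\left(l \right)} = - \frac{l}{3}$ ($B{\left(l \right)} = l \left(- \frac{1}{3}\right) = - \frac{l}{3}$)
$T = 32$ ($T = 21 + 11 = 32$)
$F{\left(s,E \right)} = -2 + E$ ($F{\left(s,E \right)} = E - 2 = -2 + E$)
$t{\left(q,Y \right)} = \frac{1}{3 q}$ ($t{\left(q,Y \right)} = \frac{\left(- \frac{1}{3}\right) \left(-1\right)}{q} = \frac{1}{3 q}$)
$15 t{\left(3,F{\left(3,2 \right)} \right)} + T = 15 \frac{1}{3 \cdot 3} + 32 = 15 \cdot \frac{1}{3} \cdot \frac{1}{3} + 32 = 15 \cdot \frac{1}{9} + 32 = \frac{5}{3} + 32 = \frac{101}{3}$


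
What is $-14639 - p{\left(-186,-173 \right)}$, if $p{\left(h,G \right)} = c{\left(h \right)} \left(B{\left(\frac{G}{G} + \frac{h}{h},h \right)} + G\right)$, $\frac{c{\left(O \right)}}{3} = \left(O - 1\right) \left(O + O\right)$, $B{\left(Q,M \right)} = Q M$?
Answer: $113722501$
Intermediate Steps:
$B{\left(Q,M \right)} = M Q$
$c{\left(O \right)} = 6 O \left(-1 + O\right)$ ($c{\left(O \right)} = 3 \left(O - 1\right) \left(O + O\right) = 3 \left(-1 + O\right) 2 O = 3 \cdot 2 O \left(-1 + O\right) = 6 O \left(-1 + O\right)$)
$p{\left(h,G \right)} = 6 h \left(-1 + h\right) \left(G + 2 h\right)$ ($p{\left(h,G \right)} = 6 h \left(-1 + h\right) \left(h \left(\frac{G}{G} + \frac{h}{h}\right) + G\right) = 6 h \left(-1 + h\right) \left(h \left(1 + 1\right) + G\right) = 6 h \left(-1 + h\right) \left(h 2 + G\right) = 6 h \left(-1 + h\right) \left(2 h + G\right) = 6 h \left(-1 + h\right) \left(G + 2 h\right)$)
$-14639 - p{\left(-186,-173 \right)} = -14639 - 6 \left(-186\right) \left(-1 - 186\right) \left(-173 + 2 \left(-186\right)\right) = -14639 - 6 \left(-186\right) \left(-187\right) \left(-173 - 372\right) = -14639 - 6 \left(-186\right) \left(-187\right) \left(-545\right) = -14639 - -113737140 = -14639 + 113737140 = 113722501$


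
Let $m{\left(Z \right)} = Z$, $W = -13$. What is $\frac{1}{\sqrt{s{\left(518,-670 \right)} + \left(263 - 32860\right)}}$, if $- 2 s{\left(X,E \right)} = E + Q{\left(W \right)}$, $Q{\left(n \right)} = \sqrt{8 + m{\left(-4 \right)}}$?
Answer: $- \frac{i \sqrt{32263}}{32263} \approx - 0.0055673 i$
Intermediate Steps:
$Q{\left(n \right)} = 2$ ($Q{\left(n \right)} = \sqrt{8 - 4} = \sqrt{4} = 2$)
$s{\left(X,E \right)} = -1 - \frac{E}{2}$ ($s{\left(X,E \right)} = - \frac{E + 2}{2} = - \frac{2 + E}{2} = -1 - \frac{E}{2}$)
$\frac{1}{\sqrt{s{\left(518,-670 \right)} + \left(263 - 32860\right)}} = \frac{1}{\sqrt{\left(-1 - -335\right) + \left(263 - 32860\right)}} = \frac{1}{\sqrt{\left(-1 + 335\right) + \left(263 - 32860\right)}} = \frac{1}{\sqrt{334 - 32597}} = \frac{1}{\sqrt{-32263}} = \frac{1}{i \sqrt{32263}} = - \frac{i \sqrt{32263}}{32263}$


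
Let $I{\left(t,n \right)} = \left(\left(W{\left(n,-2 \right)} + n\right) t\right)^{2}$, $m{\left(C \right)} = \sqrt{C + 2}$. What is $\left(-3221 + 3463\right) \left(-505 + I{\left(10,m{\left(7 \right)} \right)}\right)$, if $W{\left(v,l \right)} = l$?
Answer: $-98010$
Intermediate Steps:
$m{\left(C \right)} = \sqrt{2 + C}$
$I{\left(t,n \right)} = t^{2} \left(-2 + n\right)^{2}$ ($I{\left(t,n \right)} = \left(\left(-2 + n\right) t\right)^{2} = \left(t \left(-2 + n\right)\right)^{2} = t^{2} \left(-2 + n\right)^{2}$)
$\left(-3221 + 3463\right) \left(-505 + I{\left(10,m{\left(7 \right)} \right)}\right) = \left(-3221 + 3463\right) \left(-505 + 10^{2} \left(-2 + \sqrt{2 + 7}\right)^{2}\right) = 242 \left(-505 + 100 \left(-2 + \sqrt{9}\right)^{2}\right) = 242 \left(-505 + 100 \left(-2 + 3\right)^{2}\right) = 242 \left(-505 + 100 \cdot 1^{2}\right) = 242 \left(-505 + 100 \cdot 1\right) = 242 \left(-505 + 100\right) = 242 \left(-405\right) = -98010$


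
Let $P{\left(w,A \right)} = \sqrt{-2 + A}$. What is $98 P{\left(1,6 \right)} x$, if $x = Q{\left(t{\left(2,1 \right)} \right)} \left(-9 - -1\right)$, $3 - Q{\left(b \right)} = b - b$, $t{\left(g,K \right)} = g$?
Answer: $-4704$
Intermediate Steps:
$Q{\left(b \right)} = 3$ ($Q{\left(b \right)} = 3 - \left(b - b\right) = 3 - 0 = 3 + 0 = 3$)
$x = -24$ ($x = 3 \left(-9 - -1\right) = 3 \left(-9 + 1\right) = 3 \left(-8\right) = -24$)
$98 P{\left(1,6 \right)} x = 98 \sqrt{-2 + 6} \left(-24\right) = 98 \sqrt{4} \left(-24\right) = 98 \cdot 2 \left(-24\right) = 196 \left(-24\right) = -4704$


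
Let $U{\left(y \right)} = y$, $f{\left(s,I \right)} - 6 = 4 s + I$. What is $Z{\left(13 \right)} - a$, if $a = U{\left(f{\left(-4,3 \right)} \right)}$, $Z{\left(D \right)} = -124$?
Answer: $-117$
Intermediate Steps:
$f{\left(s,I \right)} = 6 + I + 4 s$ ($f{\left(s,I \right)} = 6 + \left(4 s + I\right) = 6 + \left(I + 4 s\right) = 6 + I + 4 s$)
$a = -7$ ($a = 6 + 3 + 4 \left(-4\right) = 6 + 3 - 16 = -7$)
$Z{\left(13 \right)} - a = -124 - -7 = -124 + 7 = -117$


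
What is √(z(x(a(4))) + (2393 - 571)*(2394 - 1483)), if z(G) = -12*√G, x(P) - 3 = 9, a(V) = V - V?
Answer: √(1659842 - 24*√3) ≈ 1288.3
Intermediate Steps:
a(V) = 0
x(P) = 12 (x(P) = 3 + 9 = 12)
√(z(x(a(4))) + (2393 - 571)*(2394 - 1483)) = √(-24*√3 + (2393 - 571)*(2394 - 1483)) = √(-24*√3 + 1822*911) = √(-24*√3 + 1659842) = √(1659842 - 24*√3)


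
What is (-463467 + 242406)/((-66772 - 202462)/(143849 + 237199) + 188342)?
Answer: -42117425964/35883536591 ≈ -1.1737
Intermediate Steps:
(-463467 + 242406)/((-66772 - 202462)/(143849 + 237199) + 188342) = -221061/(-269234/381048 + 188342) = -221061/(-269234*1/381048 + 188342) = -221061/(-134617/190524 + 188342) = -221061/35883536591/190524 = -221061*190524/35883536591 = -42117425964/35883536591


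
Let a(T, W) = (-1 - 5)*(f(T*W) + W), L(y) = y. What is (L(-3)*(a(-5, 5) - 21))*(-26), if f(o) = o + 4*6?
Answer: -3510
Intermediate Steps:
f(o) = 24 + o (f(o) = o + 24 = 24 + o)
a(T, W) = -144 - 6*W - 6*T*W (a(T, W) = (-1 - 5)*((24 + T*W) + W) = -6*(24 + W + T*W) = -144 - 6*W - 6*T*W)
(L(-3)*(a(-5, 5) - 21))*(-26) = -3*((-144 - 6*5 - 6*(-5)*5) - 21)*(-26) = -3*((-144 - 30 + 150) - 21)*(-26) = -3*(-24 - 21)*(-26) = -3*(-45)*(-26) = 135*(-26) = -3510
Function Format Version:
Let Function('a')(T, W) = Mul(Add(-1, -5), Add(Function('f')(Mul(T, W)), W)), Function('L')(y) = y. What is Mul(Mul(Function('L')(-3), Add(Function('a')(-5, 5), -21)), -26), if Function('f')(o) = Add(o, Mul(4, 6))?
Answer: -3510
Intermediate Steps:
Function('f')(o) = Add(24, o) (Function('f')(o) = Add(o, 24) = Add(24, o))
Function('a')(T, W) = Add(-144, Mul(-6, W), Mul(-6, T, W)) (Function('a')(T, W) = Mul(Add(-1, -5), Add(Add(24, Mul(T, W)), W)) = Mul(-6, Add(24, W, Mul(T, W))) = Add(-144, Mul(-6, W), Mul(-6, T, W)))
Mul(Mul(Function('L')(-3), Add(Function('a')(-5, 5), -21)), -26) = Mul(Mul(-3, Add(Add(-144, Mul(-6, 5), Mul(-6, -5, 5)), -21)), -26) = Mul(Mul(-3, Add(Add(-144, -30, 150), -21)), -26) = Mul(Mul(-3, Add(-24, -21)), -26) = Mul(Mul(-3, -45), -26) = Mul(135, -26) = -3510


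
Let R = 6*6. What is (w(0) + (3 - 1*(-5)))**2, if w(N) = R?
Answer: 1936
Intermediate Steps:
R = 36
w(N) = 36
(w(0) + (3 - 1*(-5)))**2 = (36 + (3 - 1*(-5)))**2 = (36 + (3 + 5))**2 = (36 + 8)**2 = 44**2 = 1936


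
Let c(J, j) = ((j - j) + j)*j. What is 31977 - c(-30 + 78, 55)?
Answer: 28952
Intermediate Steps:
c(J, j) = j**2 (c(J, j) = (0 + j)*j = j*j = j**2)
31977 - c(-30 + 78, 55) = 31977 - 1*55**2 = 31977 - 1*3025 = 31977 - 3025 = 28952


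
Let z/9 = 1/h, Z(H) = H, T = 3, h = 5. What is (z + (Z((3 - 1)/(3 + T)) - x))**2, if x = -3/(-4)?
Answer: 6889/3600 ≈ 1.9136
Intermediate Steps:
x = 3/4 (x = -3*(-1/4) = 3/4 ≈ 0.75000)
z = 9/5 ≈ 1.8000
(z + (Z((3 - 1)/(3 + T)) - x))**2 = (9/5 + ((3 - 1)/(3 + 3) - 1*3/4))**2 = (9/5 + (2/6 - 3/4))**2 = (9/5 + (2*(1/6) - 3/4))**2 = (9/5 + (1/3 - 3/4))**2 = (9/5 - 5/12)**2 = (83/60)**2 = 6889/3600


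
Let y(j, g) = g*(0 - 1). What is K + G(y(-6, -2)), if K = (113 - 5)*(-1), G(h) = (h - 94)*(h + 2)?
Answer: -476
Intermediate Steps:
y(j, g) = -g (y(j, g) = g*(-1) = -g)
G(h) = (-94 + h)*(2 + h)
K = -108 (K = 108*(-1) = -108)
K + G(y(-6, -2)) = -108 + (-188 + (-1*(-2))² - (-92)*(-2)) = -108 + (-188 + 2² - 92*2) = -108 + (-188 + 4 - 184) = -108 - 368 = -476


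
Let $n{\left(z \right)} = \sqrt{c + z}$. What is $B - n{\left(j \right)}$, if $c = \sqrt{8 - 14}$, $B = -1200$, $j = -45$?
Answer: $-1200 - \sqrt{-45 + i \sqrt{6}} \approx -1200.2 - 6.7107 i$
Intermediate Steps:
$c = i \sqrt{6}$ ($c = \sqrt{-6} = i \sqrt{6} \approx 2.4495 i$)
$n{\left(z \right)} = \sqrt{z + i \sqrt{6}}$ ($n{\left(z \right)} = \sqrt{i \sqrt{6} + z} = \sqrt{z + i \sqrt{6}}$)
$B - n{\left(j \right)} = -1200 - \sqrt{-45 + i \sqrt{6}}$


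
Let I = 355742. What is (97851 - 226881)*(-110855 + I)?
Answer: -31597769610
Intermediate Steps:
(97851 - 226881)*(-110855 + I) = (97851 - 226881)*(-110855 + 355742) = -129030*244887 = -31597769610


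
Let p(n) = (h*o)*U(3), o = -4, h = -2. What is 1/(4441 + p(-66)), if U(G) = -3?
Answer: 1/4417 ≈ 0.00022640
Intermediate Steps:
p(n) = -24 (p(n) = -2*(-4)*(-3) = 8*(-3) = -24)
1/(4441 + p(-66)) = 1/(4441 - 24) = 1/4417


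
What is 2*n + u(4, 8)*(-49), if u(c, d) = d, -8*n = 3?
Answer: -1571/4 ≈ -392.75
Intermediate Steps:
n = -3/8 (n = -⅛*3 = -3/8 ≈ -0.37500)
2*n + u(4, 8)*(-49) = 2*(-3/8) + 8*(-49) = -¾ - 392 = -1571/4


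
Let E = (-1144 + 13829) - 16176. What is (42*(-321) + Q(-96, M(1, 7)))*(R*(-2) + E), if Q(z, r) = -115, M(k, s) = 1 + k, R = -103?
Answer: 44666145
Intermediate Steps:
E = -3491 (E = 12685 - 16176 = -3491)
(42*(-321) + Q(-96, M(1, 7)))*(R*(-2) + E) = (42*(-321) - 115)*(-103*(-2) - 3491) = (-13482 - 115)*(206 - 3491) = -13597*(-3285) = 44666145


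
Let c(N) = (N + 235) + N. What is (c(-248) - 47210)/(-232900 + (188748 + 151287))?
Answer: -47471/107135 ≈ -0.44310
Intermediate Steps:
c(N) = 235 + 2*N (c(N) = (235 + N) + N = 235 + 2*N)
(c(-248) - 47210)/(-232900 + (188748 + 151287)) = ((235 + 2*(-248)) - 47210)/(-232900 + (188748 + 151287)) = ((235 - 496) - 47210)/(-232900 + 340035) = (-261 - 47210)/107135 = -47471*1/107135 = -47471/107135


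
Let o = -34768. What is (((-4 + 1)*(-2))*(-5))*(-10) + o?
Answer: -34468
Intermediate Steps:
(((-4 + 1)*(-2))*(-5))*(-10) + o = (((-4 + 1)*(-2))*(-5))*(-10) - 34768 = (-3*(-2)*(-5))*(-10) - 34768 = (6*(-5))*(-10) - 34768 = -30*(-10) - 34768 = 300 - 34768 = -34468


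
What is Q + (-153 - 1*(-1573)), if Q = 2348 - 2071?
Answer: 1697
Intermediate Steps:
Q = 277
Q + (-153 - 1*(-1573)) = 277 + (-153 - 1*(-1573)) = 277 + (-153 + 1573) = 277 + 1420 = 1697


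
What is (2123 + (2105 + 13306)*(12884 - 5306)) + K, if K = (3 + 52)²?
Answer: 116789706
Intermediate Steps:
K = 3025 (K = 55² = 3025)
(2123 + (2105 + 13306)*(12884 - 5306)) + K = (2123 + (2105 + 13306)*(12884 - 5306)) + 3025 = (2123 + 15411*7578) + 3025 = (2123 + 116784558) + 3025 = 116786681 + 3025 = 116789706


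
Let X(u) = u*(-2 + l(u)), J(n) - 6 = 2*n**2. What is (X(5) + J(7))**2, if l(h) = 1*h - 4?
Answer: 9801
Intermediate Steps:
J(n) = 6 + 2*n**2
l(h) = -4 + h (l(h) = h - 4 = -4 + h)
X(u) = u*(-6 + u) (X(u) = u*(-2 + (-4 + u)) = u*(-6 + u))
(X(5) + J(7))**2 = (5*(-6 + 5) + (6 + 2*7**2))**2 = (5*(-1) + (6 + 2*49))**2 = (-5 + (6 + 98))**2 = (-5 + 104)**2 = 99**2 = 9801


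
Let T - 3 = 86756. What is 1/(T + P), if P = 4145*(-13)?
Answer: 1/32874 ≈ 3.0419e-5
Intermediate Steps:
T = 86759 (T = 3 + 86756 = 86759)
P = -53885
1/(T + P) = 1/(86759 - 53885) = 1/32874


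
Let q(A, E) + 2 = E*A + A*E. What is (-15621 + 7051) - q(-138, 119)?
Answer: 24276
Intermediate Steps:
q(A, E) = -2 + 2*A*E (q(A, E) = -2 + (E*A + A*E) = -2 + (A*E + A*E) = -2 + 2*A*E)
(-15621 + 7051) - q(-138, 119) = (-15621 + 7051) - (-2 + 2*(-138)*119) = -8570 - (-2 - 32844) = -8570 - 1*(-32846) = -8570 + 32846 = 24276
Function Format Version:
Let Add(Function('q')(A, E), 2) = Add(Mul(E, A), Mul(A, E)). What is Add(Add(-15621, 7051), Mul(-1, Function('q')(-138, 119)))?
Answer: 24276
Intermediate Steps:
Function('q')(A, E) = Add(-2, Mul(2, A, E)) (Function('q')(A, E) = Add(-2, Add(Mul(E, A), Mul(A, E))) = Add(-2, Add(Mul(A, E), Mul(A, E))) = Add(-2, Mul(2, A, E)))
Add(Add(-15621, 7051), Mul(-1, Function('q')(-138, 119))) = Add(Add(-15621, 7051), Mul(-1, Add(-2, Mul(2, -138, 119)))) = Add(-8570, Mul(-1, Add(-2, -32844))) = Add(-8570, Mul(-1, -32846)) = Add(-8570, 32846) = 24276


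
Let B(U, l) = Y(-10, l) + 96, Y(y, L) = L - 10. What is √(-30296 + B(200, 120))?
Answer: I*√30090 ≈ 173.46*I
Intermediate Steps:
Y(y, L) = -10 + L
B(U, l) = 86 + l (B(U, l) = (-10 + l) + 96 = 86 + l)
√(-30296 + B(200, 120)) = √(-30296 + (86 + 120)) = √(-30296 + 206) = √(-30090) = I*√30090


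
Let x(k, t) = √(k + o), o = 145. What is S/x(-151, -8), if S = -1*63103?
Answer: 63103*I*√6/6 ≈ 25762.0*I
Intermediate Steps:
x(k, t) = √(145 + k) (x(k, t) = √(k + 145) = √(145 + k))
S = -63103
S/x(-151, -8) = -63103/√(145 - 151) = -63103*(-I*√6/6) = -(-63103)*I*√6/6 = 63103*I*√6/6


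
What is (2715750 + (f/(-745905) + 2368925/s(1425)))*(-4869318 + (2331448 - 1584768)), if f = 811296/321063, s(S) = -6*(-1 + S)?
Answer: -1272574338501825325933111691/113674358583120 ≈ -1.1195e+13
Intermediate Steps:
s(S) = 6 - 6*S
f = 270432/107021 (f = 811296*(1/321063) = 270432/107021 ≈ 2.5269)
(2715750 + (f/(-745905) + 2368925/s(1425)))*(-4869318 + (2331448 - 1584768)) = (2715750 + ((270432/107021)/(-745905) + 2368925/(6 - 6*1425)))*(-4869318 + (2331448 - 1584768)) = (2715750 + ((270432/107021)*(-1/745905) + 2368925/(6 - 8550)))*(-4869318 + 746680) = (2715750 + (-90144/26609166335 + 2368925/(-8544)))*(-4122638) = (2715750 + (-90144/26609166335 + 2368925*(-1/8544)))*(-4122638) = (2715750 + (-90144/26609166335 - 2368925/8544))*(-4122638) = (2715750 - 63035120130330211/227348717166240)*(-4122638) = (617359243524085949789/227348717166240)*(-4122638) = -1272574338501825325933111691/113674358583120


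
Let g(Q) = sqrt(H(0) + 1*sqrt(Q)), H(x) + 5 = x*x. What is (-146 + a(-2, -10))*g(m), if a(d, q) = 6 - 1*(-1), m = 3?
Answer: -139*I*sqrt(5 - sqrt(3)) ≈ -251.28*I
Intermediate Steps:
H(x) = -5 + x**2 (H(x) = -5 + x*x = -5 + x**2)
a(d, q) = 7 (a(d, q) = 6 + 1 = 7)
g(Q) = sqrt(-5 + sqrt(Q)) (g(Q) = sqrt((-5 + 0**2) + 1*sqrt(Q)) = sqrt((-5 + 0) + sqrt(Q)) = sqrt(-5 + sqrt(Q)))
(-146 + a(-2, -10))*g(m) = (-146 + 7)*sqrt(-5 + sqrt(3)) = -139*sqrt(-5 + sqrt(3))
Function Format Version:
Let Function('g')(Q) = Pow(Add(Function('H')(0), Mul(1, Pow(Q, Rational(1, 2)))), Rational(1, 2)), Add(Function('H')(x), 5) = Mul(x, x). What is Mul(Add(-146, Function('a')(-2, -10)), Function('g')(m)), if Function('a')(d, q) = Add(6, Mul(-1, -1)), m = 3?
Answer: Mul(-139, I, Pow(Add(5, Mul(-1, Pow(3, Rational(1, 2)))), Rational(1, 2))) ≈ Mul(-251.28, I)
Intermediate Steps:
Function('H')(x) = Add(-5, Pow(x, 2)) (Function('H')(x) = Add(-5, Mul(x, x)) = Add(-5, Pow(x, 2)))
Function('a')(d, q) = 7 (Function('a')(d, q) = Add(6, 1) = 7)
Function('g')(Q) = Pow(Add(-5, Pow(Q, Rational(1, 2))), Rational(1, 2)) (Function('g')(Q) = Pow(Add(Add(-5, Pow(0, 2)), Mul(1, Pow(Q, Rational(1, 2)))), Rational(1, 2)) = Pow(Add(Add(-5, 0), Pow(Q, Rational(1, 2))), Rational(1, 2)) = Pow(Add(-5, Pow(Q, Rational(1, 2))), Rational(1, 2)))
Mul(Add(-146, Function('a')(-2, -10)), Function('g')(m)) = Mul(Add(-146, 7), Pow(Add(-5, Pow(3, Rational(1, 2))), Rational(1, 2))) = Mul(-139, Pow(Add(-5, Pow(3, Rational(1, 2))), Rational(1, 2)))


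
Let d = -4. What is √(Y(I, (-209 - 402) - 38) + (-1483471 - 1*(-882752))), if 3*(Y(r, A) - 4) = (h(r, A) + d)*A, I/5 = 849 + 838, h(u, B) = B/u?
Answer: I*√42677654623030/8435 ≈ 774.49*I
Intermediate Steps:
I = 8435 (I = 5*(849 + 838) = 5*1687 = 8435)
Y(r, A) = 4 + A*(-4 + A/r)/3 (Y(r, A) = 4 + ((A/r - 4)*A)/3 = 4 + ((-4 + A/r)*A)/3 = 4 + (A*(-4 + A/r))/3 = 4 + A*(-4 + A/r)/3)
√(Y(I, (-209 - 402) - 38) + (-1483471 - 1*(-882752))) = √((⅓)*(((-209 - 402) - 38)² + 4*8435*(3 - ((-209 - 402) - 38)))/8435 + (-1483471 - 1*(-882752))) = √((⅓)*(1/8435)*((-611 - 38)² + 4*8435*(3 - (-611 - 38))) + (-1483471 + 882752)) = √((⅓)*(1/8435)*((-649)² + 4*8435*(3 - 1*(-649))) - 600719) = √((⅓)*(1/8435)*(421201 + 4*8435*(3 + 649)) - 600719) = √((⅓)*(1/8435)*(421201 + 4*8435*652) - 600719) = √((⅓)*(1/8435)*(421201 + 21998480) - 600719) = √((⅓)*(1/8435)*22419681 - 600719) = √(7473227/8435 - 600719) = √(-5059591538/8435) = I*√42677654623030/8435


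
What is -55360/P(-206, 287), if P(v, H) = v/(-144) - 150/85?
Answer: 67760640/409 ≈ 1.6567e+5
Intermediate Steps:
P(v, H) = -30/17 - v/144 (P(v, H) = v*(-1/144) - 150*1/85 = -v/144 - 30/17 = -30/17 - v/144)
-55360/P(-206, 287) = -55360/(-30/17 - 1/144*(-206)) = -55360/(-30/17 + 103/72) = -55360/(-409/1224) = -55360*(-1224/409) = 67760640/409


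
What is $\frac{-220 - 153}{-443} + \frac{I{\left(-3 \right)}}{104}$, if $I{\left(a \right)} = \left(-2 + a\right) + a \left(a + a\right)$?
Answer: $\frac{3427}{3544} \approx 0.96699$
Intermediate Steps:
$I{\left(a \right)} = -2 + a + 2 a^{2}$ ($I{\left(a \right)} = \left(-2 + a\right) + a 2 a = \left(-2 + a\right) + 2 a^{2} = -2 + a + 2 a^{2}$)
$\frac{-220 - 153}{-443} + \frac{I{\left(-3 \right)}}{104} = \frac{-220 - 153}{-443} + \frac{-2 - 3 + 2 \left(-3\right)^{2}}{104} = \left(-220 - 153\right) \left(- \frac{1}{443}\right) + \left(-2 - 3 + 2 \cdot 9\right) \frac{1}{104} = \left(-373\right) \left(- \frac{1}{443}\right) + \left(-2 - 3 + 18\right) \frac{1}{104} = \frac{373}{443} + 13 \cdot \frac{1}{104} = \frac{373}{443} + \frac{1}{8} = \frac{3427}{3544}$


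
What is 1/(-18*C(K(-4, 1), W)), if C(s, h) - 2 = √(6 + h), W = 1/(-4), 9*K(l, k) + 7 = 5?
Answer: 4/63 - √23/63 ≈ -0.012632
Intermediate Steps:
K(l, k) = -2/9 (K(l, k) = -7/9 + (⅑)*5 = -7/9 + 5/9 = -2/9)
W = -¼ ≈ -0.25000
C(s, h) = 2 + √(6 + h)
1/(-18*C(K(-4, 1), W)) = 1/(-18*(2 + √(6 - ¼))) = 1/(-18*(2 + √(23/4))) = 1/(-18*(2 + √23/2)) = 1/(-36 - 9*√23)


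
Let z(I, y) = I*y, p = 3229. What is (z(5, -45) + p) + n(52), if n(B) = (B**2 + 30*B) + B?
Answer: 7320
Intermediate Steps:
n(B) = B**2 + 31*B
(z(5, -45) + p) + n(52) = (5*(-45) + 3229) + 52*(31 + 52) = (-225 + 3229) + 52*83 = 3004 + 4316 = 7320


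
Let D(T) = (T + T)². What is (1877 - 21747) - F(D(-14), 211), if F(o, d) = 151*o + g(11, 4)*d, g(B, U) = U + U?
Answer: -139942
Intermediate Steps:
g(B, U) = 2*U
D(T) = 4*T² (D(T) = (2*T)² = 4*T²)
F(o, d) = 8*d + 151*o (F(o, d) = 151*o + (2*4)*d = 151*o + 8*d = 8*d + 151*o)
(1877 - 21747) - F(D(-14), 211) = (1877 - 21747) - (8*211 + 151*(4*(-14)²)) = -19870 - (1688 + 151*(4*196)) = -19870 - (1688 + 151*784) = -19870 - (1688 + 118384) = -19870 - 1*120072 = -19870 - 120072 = -139942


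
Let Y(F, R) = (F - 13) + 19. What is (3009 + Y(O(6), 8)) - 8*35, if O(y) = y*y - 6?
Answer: 2765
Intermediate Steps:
O(y) = -6 + y² (O(y) = y² - 6 = -6 + y²)
Y(F, R) = 6 + F (Y(F, R) = (-13 + F) + 19 = 6 + F)
(3009 + Y(O(6), 8)) - 8*35 = (3009 + (6 + (-6 + 6²))) - 8*35 = (3009 + (6 + (-6 + 36))) - 280 = (3009 + (6 + 30)) - 280 = (3009 + 36) - 280 = 3045 - 280 = 2765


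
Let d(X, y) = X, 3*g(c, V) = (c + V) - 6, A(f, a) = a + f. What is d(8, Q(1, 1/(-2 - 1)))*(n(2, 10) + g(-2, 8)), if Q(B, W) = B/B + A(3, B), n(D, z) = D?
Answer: 16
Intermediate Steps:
g(c, V) = -2 + V/3 + c/3 (g(c, V) = ((c + V) - 6)/3 = ((V + c) - 6)/3 = (-6 + V + c)/3 = -2 + V/3 + c/3)
Q(B, W) = 4 + B (Q(B, W) = B/B + (B + 3) = 1 + (3 + B) = 4 + B)
d(8, Q(1, 1/(-2 - 1)))*(n(2, 10) + g(-2, 8)) = 8*(2 + (-2 + (⅓)*8 + (⅓)*(-2))) = 8*(2 + (-2 + 8/3 - ⅔)) = 8*(2 + 0) = 8*2 = 16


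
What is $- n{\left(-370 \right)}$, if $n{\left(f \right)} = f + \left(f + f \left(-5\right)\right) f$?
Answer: $547970$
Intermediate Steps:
$n{\left(f \right)} = f - 4 f^{2}$ ($n{\left(f \right)} = f + \left(f - 5 f\right) f = f + - 4 f f = f - 4 f^{2}$)
$- n{\left(-370 \right)} = - \left(-370\right) \left(1 - -1480\right) = - \left(-370\right) \left(1 + 1480\right) = - \left(-370\right) 1481 = \left(-1\right) \left(-547970\right) = 547970$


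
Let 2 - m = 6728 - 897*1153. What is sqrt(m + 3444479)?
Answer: sqrt(4471994) ≈ 2114.7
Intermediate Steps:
m = 1027515 (m = 2 - (6728 - 897*1153) = 2 - (6728 - 1034241) = 2 - 1*(-1027513) = 2 + 1027513 = 1027515)
sqrt(m + 3444479) = sqrt(1027515 + 3444479) = sqrt(4471994)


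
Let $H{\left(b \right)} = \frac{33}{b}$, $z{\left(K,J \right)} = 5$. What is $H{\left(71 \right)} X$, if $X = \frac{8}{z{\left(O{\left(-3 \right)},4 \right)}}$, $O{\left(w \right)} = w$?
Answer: $\frac{264}{355} \approx 0.74366$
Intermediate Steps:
$X = \frac{8}{5} \approx 1.6$
$H{\left(71 \right)} X = \frac{33}{71} \cdot \frac{8}{5} = \frac{264}{355}$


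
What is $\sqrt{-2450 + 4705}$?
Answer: $\sqrt{2255} \approx 47.487$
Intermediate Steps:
$\sqrt{-2450 + 4705} = \sqrt{2255}$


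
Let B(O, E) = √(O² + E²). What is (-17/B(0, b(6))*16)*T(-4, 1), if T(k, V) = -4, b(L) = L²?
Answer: 272/9 ≈ 30.222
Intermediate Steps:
B(O, E) = √(E² + O²)
(-17/B(0, b(6))*16)*T(-4, 1) = (-17/√((6²)² + 0²)*16)*(-4) = (-17/√(36² + 0)*16)*(-4) = (-17/√(1296 + 0)*16)*(-4) = (-17/(√1296)*16)*(-4) = (-17/36*16)*(-4) = (-17*1/36*16)*(-4) = -17/36*16*(-4) = -68/9*(-4) = 272/9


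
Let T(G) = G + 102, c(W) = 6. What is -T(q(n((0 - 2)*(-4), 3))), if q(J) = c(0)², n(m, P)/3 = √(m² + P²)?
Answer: -138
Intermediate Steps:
n(m, P) = 3*√(P² + m²) (n(m, P) = 3*√(m² + P²) = 3*√(P² + m²))
q(J) = 36 (q(J) = 6² = 36)
T(G) = 102 + G
-T(q(n((0 - 2)*(-4), 3))) = -(102 + 36) = -1*138 = -138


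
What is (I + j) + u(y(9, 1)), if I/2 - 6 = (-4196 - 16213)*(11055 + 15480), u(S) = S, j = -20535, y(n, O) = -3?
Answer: -1083126156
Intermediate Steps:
I = -1083105618 (I = 12 + 2*((-4196 - 16213)*(11055 + 15480)) = 12 + 2*(-20409*26535) = 12 + 2*(-541552815) = 12 - 1083105630 = -1083105618)
(I + j) + u(y(9, 1)) = (-1083105618 - 20535) - 3 = -1083126153 - 3 = -1083126156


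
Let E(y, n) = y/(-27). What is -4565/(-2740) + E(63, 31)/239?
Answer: 650785/392916 ≈ 1.6563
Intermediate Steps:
E(y, n) = -y/27 (E(y, n) = y*(-1/27) = -y/27)
-4565/(-2740) + E(63, 31)/239 = -4565/(-2740) - 1/27*63/239 = -4565*(-1/2740) - 7/3*1/239 = 913/548 - 7/717 = 650785/392916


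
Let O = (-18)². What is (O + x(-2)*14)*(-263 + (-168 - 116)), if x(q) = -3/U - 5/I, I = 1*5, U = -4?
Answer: -350627/2 ≈ -1.7531e+5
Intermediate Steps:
I = 5
x(q) = -¼ (x(q) = -3/(-4) - 5/5 = -3*(-¼) - 5*⅕ = ¾ - 1 = -¼)
O = 324
(O + x(-2)*14)*(-263 + (-168 - 116)) = (324 - ¼*14)*(-263 + (-168 - 116)) = (324 - 7/2)*(-263 - 284) = (641/2)*(-547) = -350627/2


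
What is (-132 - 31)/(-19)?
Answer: 163/19 ≈ 8.5789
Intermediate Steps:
(-132 - 31)/(-19) = -163*(-1/19) = 163/19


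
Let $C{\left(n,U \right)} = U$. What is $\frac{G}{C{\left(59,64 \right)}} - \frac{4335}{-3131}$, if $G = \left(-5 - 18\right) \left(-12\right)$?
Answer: $\frac{285399}{50096} \approx 5.697$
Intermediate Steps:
$G = 276$ ($G = \left(-23\right) \left(-12\right) = 276$)
$\frac{G}{C{\left(59,64 \right)}} - \frac{4335}{-3131} = \frac{276}{64} - \frac{4335}{-3131} = 276 \cdot \frac{1}{64} - - \frac{4335}{3131} = \frac{69}{16} + \frac{4335}{3131} = \frac{285399}{50096}$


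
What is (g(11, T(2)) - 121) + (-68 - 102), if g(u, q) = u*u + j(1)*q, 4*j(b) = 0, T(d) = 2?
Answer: -170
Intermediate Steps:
j(b) = 0 (j(b) = (¼)*0 = 0)
g(u, q) = u² (g(u, q) = u*u + 0*q = u² + 0 = u²)
(g(11, T(2)) - 121) + (-68 - 102) = (11² - 121) + (-68 - 102) = (121 - 121) - 170 = 0 - 170 = -170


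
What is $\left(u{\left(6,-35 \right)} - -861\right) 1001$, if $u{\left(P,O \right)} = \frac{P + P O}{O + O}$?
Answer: $\frac{4323891}{5} \approx 8.6478 \cdot 10^{5}$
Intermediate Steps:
$u{\left(P,O \right)} = \frac{P + O P}{2 O}$
$\left(u{\left(6,-35 \right)} - -861\right) 1001 = \left(\frac{1}{2} \cdot 6 \frac{1}{-35} \left(1 - 35\right) - -861\right) 1001 = \left(\frac{1}{2} \cdot 6 \left(- \frac{1}{35}\right) \left(-34\right) + 861\right) 1001 = \left(\frac{102}{35} + 861\right) 1001 = \frac{30237}{35} \cdot 1001 = \frac{4323891}{5}$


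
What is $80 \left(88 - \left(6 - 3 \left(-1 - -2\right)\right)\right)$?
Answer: $6800$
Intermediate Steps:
$80 \left(88 - \left(6 - 3 \left(-1 - -2\right)\right)\right) = 80 \left(88 - \left(6 - 3 \left(-1 + 2\right)\right)\right) = 80 \left(88 + \left(3 \cdot 1 - 6\right)\right) = 80 \left(88 + \left(3 - 6\right)\right) = 80 \left(88 - 3\right) = 80 \cdot 85 = 6800$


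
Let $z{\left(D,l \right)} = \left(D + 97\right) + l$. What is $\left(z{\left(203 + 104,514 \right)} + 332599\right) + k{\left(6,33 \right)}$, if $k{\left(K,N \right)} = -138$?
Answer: $333379$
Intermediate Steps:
$z{\left(D,l \right)} = 97 + D + l$ ($z{\left(D,l \right)} = \left(97 + D\right) + l = 97 + D + l$)
$\left(z{\left(203 + 104,514 \right)} + 332599\right) + k{\left(6,33 \right)} = \left(\left(97 + \left(203 + 104\right) + 514\right) + 332599\right) - 138 = \left(\left(97 + 307 + 514\right) + 332599\right) - 138 = \left(918 + 332599\right) - 138 = 333517 - 138 = 333379$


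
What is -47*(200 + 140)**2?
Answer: -5433200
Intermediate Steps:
-47*(200 + 140)**2 = -47*340**2 = -47*115600 = -5433200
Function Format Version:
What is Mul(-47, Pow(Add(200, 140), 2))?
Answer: -5433200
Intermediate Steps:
Mul(-47, Pow(Add(200, 140), 2)) = Mul(-47, Pow(340, 2)) = Mul(-47, 115600) = -5433200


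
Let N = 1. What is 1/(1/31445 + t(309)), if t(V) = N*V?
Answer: 31445/9716506 ≈ 0.0032362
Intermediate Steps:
t(V) = V (t(V) = 1*V = V)
1/(1/31445 + t(309)) = 1/(1/31445 + 309) = 1/(9716506/31445) = 31445/9716506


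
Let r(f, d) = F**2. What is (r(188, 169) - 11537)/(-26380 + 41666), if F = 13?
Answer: -5684/7643 ≈ -0.74369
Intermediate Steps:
r(f, d) = 169 (r(f, d) = 13**2 = 169)
(r(188, 169) - 11537)/(-26380 + 41666) = (169 - 11537)/(-26380 + 41666) = -11368/15286 = -11368*1/15286 = -5684/7643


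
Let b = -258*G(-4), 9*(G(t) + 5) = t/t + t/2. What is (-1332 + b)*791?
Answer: -31640/3 ≈ -10547.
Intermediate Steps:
G(t) = -44/9 + t/18 (G(t) = -5 + (t/t + t/2)/9 = -5 + (1 + t*(1/2))/9 = -5 + (1 + t/2)/9 = -5 + (1/9 + t/18) = -44/9 + t/18)
b = 3956/3 (b = -258*(-44/9 + (1/18)*(-4)) = -258*(-44/9 - 2/9) = -(-3956)/3 = -258*(-46/9) = 3956/3 ≈ 1318.7)
(-1332 + b)*791 = (-1332 + 3956/3)*791 = -40/3*791 = -31640/3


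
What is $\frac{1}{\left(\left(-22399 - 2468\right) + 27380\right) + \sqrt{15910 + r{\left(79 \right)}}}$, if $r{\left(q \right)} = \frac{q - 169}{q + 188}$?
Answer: $\frac{31951}{80090583} - \frac{2 \sqrt{31505110}}{560634081} \approx 0.00037891$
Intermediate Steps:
$r{\left(q \right)} = \frac{-169 + q}{188 + q}$
$\frac{1}{\left(\left(-22399 - 2468\right) + 27380\right) + \sqrt{15910 + r{\left(79 \right)}}} = \frac{1}{\left(\left(-22399 - 2468\right) + 27380\right) + \sqrt{15910 + \frac{-169 + 79}{188 + 79}}} = \frac{1}{\left(-24867 + 27380\right) + \sqrt{15910 + \frac{1}{267} \left(-90\right)}} = \frac{1}{2513 + \sqrt{15910 + \frac{1}{267} \left(-90\right)}} = \frac{1}{2513 + \sqrt{15910 - \frac{30}{89}}} = \frac{1}{2513 + \sqrt{\frac{1415960}{89}}} = \frac{1}{2513 + \frac{2 \sqrt{31505110}}{89}}$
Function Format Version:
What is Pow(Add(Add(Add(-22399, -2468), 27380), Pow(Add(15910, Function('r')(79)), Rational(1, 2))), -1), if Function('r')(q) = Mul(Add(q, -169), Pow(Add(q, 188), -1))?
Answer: Add(Rational(31951, 80090583), Mul(Rational(-2, 560634081), Pow(31505110, Rational(1, 2)))) ≈ 0.00037891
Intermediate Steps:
Function('r')(q) = Mul(Pow(Add(188, q), -1), Add(-169, q)) (Function('r')(q) = Mul(Add(-169, q), Pow(Add(188, q), -1)) = Mul(Pow(Add(188, q), -1), Add(-169, q)))
Pow(Add(Add(Add(-22399, -2468), 27380), Pow(Add(15910, Function('r')(79)), Rational(1, 2))), -1) = Pow(Add(Add(Add(-22399, -2468), 27380), Pow(Add(15910, Mul(Pow(Add(188, 79), -1), Add(-169, 79))), Rational(1, 2))), -1) = Pow(Add(Add(-24867, 27380), Pow(Add(15910, Mul(Pow(267, -1), -90)), Rational(1, 2))), -1) = Pow(Add(2513, Pow(Add(15910, Mul(Rational(1, 267), -90)), Rational(1, 2))), -1) = Pow(Add(2513, Pow(Add(15910, Rational(-30, 89)), Rational(1, 2))), -1) = Pow(Add(2513, Pow(Rational(1415960, 89), Rational(1, 2))), -1) = Pow(Add(2513, Mul(Rational(2, 89), Pow(31505110, Rational(1, 2)))), -1)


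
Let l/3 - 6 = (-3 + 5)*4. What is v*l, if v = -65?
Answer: -2730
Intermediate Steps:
l = 42 (l = 18 + 3*((-3 + 5)*4) = 18 + 3*(2*4) = 18 + 3*8 = 18 + 24 = 42)
v*l = -65*42 = -2730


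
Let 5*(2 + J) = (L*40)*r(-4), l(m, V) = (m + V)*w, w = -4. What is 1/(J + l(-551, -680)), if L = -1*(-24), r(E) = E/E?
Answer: 1/5114 ≈ 0.00019554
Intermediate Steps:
l(m, V) = -4*V - 4*m (l(m, V) = (m + V)*(-4) = (V + m)*(-4) = -4*V - 4*m)
r(E) = 1
L = 24
J = 190 (J = -2 + ((24*40)*1)/5 = -2 + (960*1)/5 = -2 + (⅕)*960 = -2 + 192 = 190)
1/(J + l(-551, -680)) = 1/(190 + (-4*(-680) - 4*(-551))) = 1/(190 + (2720 + 2204)) = 1/(190 + 4924) = 1/5114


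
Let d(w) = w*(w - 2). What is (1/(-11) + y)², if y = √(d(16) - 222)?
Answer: 243/121 - 2*√2/11 ≈ 1.7511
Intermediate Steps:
d(w) = w*(-2 + w)
y = √2 (y = √(16*(-2 + 16) - 222) = √(16*14 - 222) = √(224 - 222) = √2 ≈ 1.4142)
(1/(-11) + y)² = (1/(-11) + √2)² = (-1/11 + √2)²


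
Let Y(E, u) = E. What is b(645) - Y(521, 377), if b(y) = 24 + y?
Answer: 148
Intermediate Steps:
b(645) - Y(521, 377) = (24 + 645) - 1*521 = 669 - 521 = 148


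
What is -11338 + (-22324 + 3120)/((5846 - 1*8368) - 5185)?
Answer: -87362762/7707 ≈ -11336.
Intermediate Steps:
-11338 + (-22324 + 3120)/((5846 - 1*8368) - 5185) = -11338 - 19204/((5846 - 8368) - 5185) = -11338 - 19204/(-2522 - 5185) = -11338 - 19204/(-7707) = -11338 - 19204*(-1/7707) = -11338 + 19204/7707 = -87362762/7707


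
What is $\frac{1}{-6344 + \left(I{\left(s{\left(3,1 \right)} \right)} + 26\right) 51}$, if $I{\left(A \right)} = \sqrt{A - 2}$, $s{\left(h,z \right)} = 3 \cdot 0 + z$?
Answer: $- \frac{5018}{25182925} - \frac{51 i}{25182925} \approx -0.00019926 - 2.0252 \cdot 10^{-6} i$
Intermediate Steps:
$s{\left(h,z \right)} = z$ ($s{\left(h,z \right)} = 0 + z = z$)
$I{\left(A \right)} = \sqrt{-2 + A}$
$\frac{1}{-6344 + \left(I{\left(s{\left(3,1 \right)} \right)} + 26\right) 51} = \frac{1}{-6344 + \left(\sqrt{-2 + 1} + 26\right) 51} = \frac{1}{-6344 + \left(\sqrt{-1} + 26\right) 51} = \frac{1}{-6344 + \left(i + 26\right) 51} = \frac{1}{-6344 + \left(26 + i\right) 51} = \frac{1}{-6344 + \left(1326 + 51 i\right)} = \frac{1}{-5018 + 51 i} = \frac{-5018 - 51 i}{25182925}$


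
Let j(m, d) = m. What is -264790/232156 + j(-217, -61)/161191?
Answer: -21366071371/18710728898 ≈ -1.1419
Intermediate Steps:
-264790/232156 + j(-217, -61)/161191 = -264790/232156 - 217/161191 = -264790*1/232156 - 217*1/161191 = -132395/116078 - 217/161191 = -21366071371/18710728898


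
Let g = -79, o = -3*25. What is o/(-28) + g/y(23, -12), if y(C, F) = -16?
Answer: 853/112 ≈ 7.6161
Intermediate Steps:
o = -75
o/(-28) + g/y(23, -12) = -75/(-28) - 79/(-16) = -75*(-1/28) - 79*(-1/16) = 75/28 + 79/16 = 853/112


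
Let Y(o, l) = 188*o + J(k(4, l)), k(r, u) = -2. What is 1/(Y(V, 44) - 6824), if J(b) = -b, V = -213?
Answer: -1/46866 ≈ -2.1337e-5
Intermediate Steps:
Y(o, l) = 2 + 188*o (Y(o, l) = 188*o - 1*(-2) = 188*o + 2 = 2 + 188*o)
1/(Y(V, 44) - 6824) = 1/((2 + 188*(-213)) - 6824) = 1/((2 - 40044) - 6824) = 1/(-40042 - 6824) = 1/(-46866) = -1/46866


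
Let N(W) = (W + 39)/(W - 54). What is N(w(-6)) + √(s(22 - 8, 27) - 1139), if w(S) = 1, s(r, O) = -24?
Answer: -40/53 + I*√1163 ≈ -0.75472 + 34.103*I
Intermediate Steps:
N(W) = (39 + W)/(-54 + W)
N(w(-6)) + √(s(22 - 8, 27) - 1139) = (39 + 1)/(-54 + 1) + √(-24 - 1139) = 40/(-53) + √(-1163) = -1/53*40 + I*√1163 = -40/53 + I*√1163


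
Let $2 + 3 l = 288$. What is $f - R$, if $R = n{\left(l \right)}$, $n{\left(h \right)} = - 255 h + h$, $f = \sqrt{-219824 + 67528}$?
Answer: $\frac{72644}{3} + 2 i \sqrt{38074} \approx 24215.0 + 390.25 i$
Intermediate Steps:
$l = \frac{286}{3}$ ($l = - \frac{2}{3} + \frac{1}{3} \cdot 288 = - \frac{2}{3} + 96 = \frac{286}{3} \approx 95.333$)
$f = 2 i \sqrt{38074}$ ($f = \sqrt{-152296} = 2 i \sqrt{38074} \approx 390.25 i$)
$n{\left(h \right)} = - 254 h$
$R = - \frac{72644}{3}$ ($R = \left(-254\right) \frac{286}{3} = - \frac{72644}{3} \approx -24215.0$)
$f - R = 2 i \sqrt{38074} - - \frac{72644}{3} = 2 i \sqrt{38074} + \frac{72644}{3} = \frac{72644}{3} + 2 i \sqrt{38074}$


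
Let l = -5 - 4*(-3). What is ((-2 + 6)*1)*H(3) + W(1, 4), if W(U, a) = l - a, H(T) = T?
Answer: 15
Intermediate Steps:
l = 7 (l = -5 + 12 = 7)
W(U, a) = 7 - a
((-2 + 6)*1)*H(3) + W(1, 4) = ((-2 + 6)*1)*3 + (7 - 1*4) = (4*1)*3 + (7 - 4) = 4*3 + 3 = 12 + 3 = 15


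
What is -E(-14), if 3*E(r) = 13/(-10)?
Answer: 13/30 ≈ 0.43333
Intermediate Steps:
E(r) = -13/30 (E(r) = (13/(-10))/3 = (13*(-1/10))/3 = (1/3)*(-13/10) = -13/30)
-E(-14) = -1*(-13/30) = 13/30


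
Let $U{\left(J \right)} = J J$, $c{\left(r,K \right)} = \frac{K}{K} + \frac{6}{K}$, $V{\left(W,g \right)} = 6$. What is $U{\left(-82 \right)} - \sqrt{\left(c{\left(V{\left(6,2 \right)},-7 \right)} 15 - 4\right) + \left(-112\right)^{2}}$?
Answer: $6724 - \frac{3 \sqrt{68285}}{7} \approx 6612.0$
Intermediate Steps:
$c{\left(r,K \right)} = 1 + \frac{6}{K}$
$U{\left(J \right)} = J^{2}$
$U{\left(-82 \right)} - \sqrt{\left(c{\left(V{\left(6,2 \right)},-7 \right)} 15 - 4\right) + \left(-112\right)^{2}} = \left(-82\right)^{2} - \sqrt{\left(\frac{6 - 7}{-7} \cdot 15 - 4\right) + \left(-112\right)^{2}} = 6724 - \sqrt{\left(\left(- \frac{1}{7}\right) \left(-1\right) 15 - 4\right) + 12544} = 6724 - \sqrt{\left(\frac{1}{7} \cdot 15 - 4\right) + 12544} = 6724 - \sqrt{\left(\frac{15}{7} - 4\right) + 12544} = 6724 - \sqrt{- \frac{13}{7} + 12544} = 6724 - \sqrt{\frac{87795}{7}} = 6724 - \frac{3 \sqrt{68285}}{7}$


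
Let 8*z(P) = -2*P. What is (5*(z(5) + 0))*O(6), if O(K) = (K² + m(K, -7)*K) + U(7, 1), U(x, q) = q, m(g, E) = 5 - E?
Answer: -2725/4 ≈ -681.25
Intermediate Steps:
z(P) = -P/4 (z(P) = (-2*P)/8 = -P/4)
O(K) = 1 + K² + 12*K (O(K) = (K² + (5 - 1*(-7))*K) + 1 = (K² + (5 + 7)*K) + 1 = (K² + 12*K) + 1 = 1 + K² + 12*K)
(5*(z(5) + 0))*O(6) = (5*(-¼*5 + 0))*(1 + 6² + 12*6) = (5*(-5/4 + 0))*(1 + 36 + 72) = (5*(-5/4))*109 = -25/4*109 = -2725/4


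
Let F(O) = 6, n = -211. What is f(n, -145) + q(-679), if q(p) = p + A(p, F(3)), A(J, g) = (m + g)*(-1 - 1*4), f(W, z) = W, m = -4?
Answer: -900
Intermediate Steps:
A(J, g) = 20 - 5*g (A(J, g) = (-4 + g)*(-1 - 1*4) = (-4 + g)*(-1 - 4) = (-4 + g)*(-5) = 20 - 5*g)
q(p) = -10 + p (q(p) = p + (20 - 5*6) = p + (20 - 30) = p - 10 = -10 + p)
f(n, -145) + q(-679) = -211 + (-10 - 679) = -211 - 689 = -900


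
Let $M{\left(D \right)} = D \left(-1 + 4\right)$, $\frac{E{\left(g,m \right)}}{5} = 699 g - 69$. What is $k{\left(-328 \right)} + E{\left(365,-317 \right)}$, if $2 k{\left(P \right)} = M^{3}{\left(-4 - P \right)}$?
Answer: $460440354$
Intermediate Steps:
$E{\left(g,m \right)} = -345 + 3495 g$ ($E{\left(g,m \right)} = 5 \left(699 g - 69\right) = 5 \left(-69 + 699 g\right) = -345 + 3495 g$)
$M{\left(D \right)} = 3 D$ ($M{\left(D \right)} = D 3 = 3 D$)
$k{\left(P \right)} = \frac{\left(-12 - 3 P\right)^{3}}{2}$ ($k{\left(P \right)} = \frac{\left(3 \left(-4 - P\right)\right)^{3}}{2} = \frac{\left(-12 - 3 P\right)^{3}}{2}$)
$k{\left(-328 \right)} + E{\left(365,-317 \right)} = - \frac{27 \left(4 - 328\right)^{3}}{2} + \left(-345 + 3495 \cdot 365\right) = - \frac{27 \left(-324\right)^{3}}{2} + \left(-345 + 1275675\right) = \left(- \frac{27}{2}\right) \left(-34012224\right) + 1275330 = 459165024 + 1275330 = 460440354$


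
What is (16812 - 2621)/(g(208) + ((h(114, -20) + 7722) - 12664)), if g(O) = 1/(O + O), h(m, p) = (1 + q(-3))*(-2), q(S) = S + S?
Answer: -5903456/2051711 ≈ -2.8773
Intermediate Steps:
q(S) = 2*S
h(m, p) = 10 (h(m, p) = (1 + 2*(-3))*(-2) = (1 - 6)*(-2) = -5*(-2) = 10)
g(O) = 1/(2*O)
(16812 - 2621)/(g(208) + ((h(114, -20) + 7722) - 12664)) = (16812 - 2621)/((1/2)/208 + ((10 + 7722) - 12664)) = 14191/((1/2)*(1/208) + (7732 - 12664)) = 14191/(1/416 - 4932) = 14191/(-2051711/416) = 14191*(-416/2051711) = -5903456/2051711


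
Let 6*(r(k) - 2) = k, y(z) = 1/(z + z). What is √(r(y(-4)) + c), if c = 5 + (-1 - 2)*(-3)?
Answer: √2301/12 ≈ 3.9974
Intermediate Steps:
y(z) = 1/(2*z)
r(k) = 2 + k/6
c = 14 (c = 5 - 3*(-3) = 5 + 9 = 14)
√(r(y(-4)) + c) = √((2 + ((½)/(-4))/6) + 14) = √((2 + ((½)*(-¼))/6) + 14) = √((2 + (⅙)*(-⅛)) + 14) = √((2 - 1/48) + 14) = √(95/48 + 14) = √(767/48) = √2301/12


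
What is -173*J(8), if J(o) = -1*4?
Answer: 692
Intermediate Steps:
J(o) = -4
-173*J(8) = -173*(-4) = 692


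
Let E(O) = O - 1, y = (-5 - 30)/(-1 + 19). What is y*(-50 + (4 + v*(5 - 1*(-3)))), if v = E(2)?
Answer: 665/9 ≈ 73.889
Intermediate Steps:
y = -35/18 ≈ -1.9444
E(O) = -1 + O
v = 1 (v = -1 + 2 = 1)
y*(-50 + (4 + v*(5 - 1*(-3)))) = -35*(-50 + (4 + 1*(5 - 1*(-3))))/18 = -35*(-50 + (4 + 1*(5 + 3)))/18 = -35*(-50 + (4 + 1*8))/18 = -35*(-50 + (4 + 8))/18 = -35*(-50 + 12)/18 = -35/18*(-38) = 665/9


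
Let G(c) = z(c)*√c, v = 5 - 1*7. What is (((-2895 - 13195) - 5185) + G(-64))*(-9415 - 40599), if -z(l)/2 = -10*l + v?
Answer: 1064047850 + 510542912*I ≈ 1.064e+9 + 5.1054e+8*I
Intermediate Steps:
v = -2 (v = 5 - 7 = -2)
z(l) = 4 + 20*l (z(l) = -2*(-10*l - 2) = -2*(-2 - 10*l) = 4 + 20*l)
G(c) = √c*(4 + 20*c) (G(c) = (4 + 20*c)*√c = √c*(4 + 20*c))
(((-2895 - 13195) - 5185) + G(-64))*(-9415 - 40599) = (((-2895 - 13195) - 5185) + √(-64)*(4 + 20*(-64)))*(-9415 - 40599) = ((-16090 - 5185) + (8*I)*(4 - 1280))*(-50014) = (-21275 + (8*I)*(-1276))*(-50014) = (-21275 - 10208*I)*(-50014) = 1064047850 + 510542912*I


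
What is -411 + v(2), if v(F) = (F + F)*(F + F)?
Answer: -395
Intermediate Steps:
v(F) = 4*F**2 (v(F) = (2*F)*(2*F) = 4*F**2)
-411 + v(2) = -411 + 4*2**2 = -411 + 4*4 = -411 + 16 = -395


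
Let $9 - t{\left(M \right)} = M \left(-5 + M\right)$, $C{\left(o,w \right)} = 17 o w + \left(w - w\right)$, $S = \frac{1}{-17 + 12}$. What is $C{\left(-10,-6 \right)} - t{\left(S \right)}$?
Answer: $\frac{25301}{25} \approx 1012.0$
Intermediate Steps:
$S = - \frac{1}{5}$ ($S = \frac{1}{-5} = - \frac{1}{5} \approx -0.2$)
$C{\left(o,w \right)} = 17 o w$ ($C{\left(o,w \right)} = 17 o w + 0 = 17 o w$)
$t{\left(M \right)} = 9 - M \left(-5 + M\right)$
$C{\left(-10,-6 \right)} - t{\left(S \right)} = 17 \left(-10\right) \left(-6\right) - \left(9 - \left(- \frac{1}{5}\right)^{2} + 5 \left(- \frac{1}{5}\right)\right) = 1020 - \left(9 - \frac{1}{25} - 1\right) = 1020 - \frac{199}{25} = \frac{25301}{25}$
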